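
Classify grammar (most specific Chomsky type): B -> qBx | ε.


Single nonterminal LHS, but q^n x^n is not regular
Classification: Type 2 (Context-Free)


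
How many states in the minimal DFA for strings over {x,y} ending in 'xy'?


Track the longest suffix of input matching a prefix of 'xy': 3 classes (prefixes of length 0..2)
Minimal DFA: 3 states


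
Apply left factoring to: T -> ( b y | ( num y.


Common prefix: '('
Factored: T -> ( T', T' -> b y | num y


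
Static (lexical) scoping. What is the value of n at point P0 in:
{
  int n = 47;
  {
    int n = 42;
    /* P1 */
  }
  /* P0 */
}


n declared in the same block as P0
n = 47


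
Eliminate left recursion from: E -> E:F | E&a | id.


Left-recursive alternatives: E:F, E&a; non-recursive: id
Introduce E': E -> idE', E' -> :FE' | &aE' | ε


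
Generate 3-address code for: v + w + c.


Break into single-operator statements:
t1 = v + w
t2 = t1 + c


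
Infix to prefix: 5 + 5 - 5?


left-to-right (same/higher precedence on left): tree is (- (+ 5 5) 5)
Prefix: - + 5 5 5


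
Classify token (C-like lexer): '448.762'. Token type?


Pattern: digits with a decimal point
Type: FLOAT_LITERAL


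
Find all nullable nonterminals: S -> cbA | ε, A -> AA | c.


A nonterminal is nullable iff some alternative derives ε (directly, or every symbol in it is nullable)
Nullable: {S}


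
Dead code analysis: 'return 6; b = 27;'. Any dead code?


statement follows a return and is unreachable
Dead: 'b = 27'


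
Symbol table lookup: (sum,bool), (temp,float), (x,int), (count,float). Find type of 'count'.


Lookup 'count' → type float


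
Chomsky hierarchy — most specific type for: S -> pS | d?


Right-linear: every RHS is a terminal or a terminal followed by one nonterminal
Classification: Type 3 (Regular)


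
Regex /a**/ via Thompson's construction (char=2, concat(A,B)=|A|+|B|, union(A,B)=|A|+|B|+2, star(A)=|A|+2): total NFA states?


Syntax tree has 1 char leaf(s), 0 union(s), 2 star(s)
chars contribute 1×2 = 2; each union adds +2; each star adds +2
Total: 2 + 0 + 4 = 6 states


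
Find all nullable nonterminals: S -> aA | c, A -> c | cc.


A nonterminal is nullable iff some alternative derives ε (directly, or every symbol in it is nullable)
Nullable: {}


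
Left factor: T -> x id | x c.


Common prefix: 'x'
Factored: T -> x T', T' -> id | c


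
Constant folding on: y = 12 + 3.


12 + 3 = 15 at compile time
Optimized: y = 15


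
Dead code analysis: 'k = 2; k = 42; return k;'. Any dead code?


first assignment to k is overwritten before any read
Dead: 'k = 2'


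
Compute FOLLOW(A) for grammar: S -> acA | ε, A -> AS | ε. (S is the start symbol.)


$ ∈ FOLLOW(S). For each A -> αBβ: add FIRST(β)\{ε} to FOLLOW(B); if β nullable, add FOLLOW(A).
FOLLOW(A) = {$, a}


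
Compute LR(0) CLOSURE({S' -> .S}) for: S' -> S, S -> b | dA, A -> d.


Start: S' -> .S
For each item with dot before a nonterminal B, add B -> .γ for every B-production
Closure: [S' -> .S, S -> .b, S -> .dA]


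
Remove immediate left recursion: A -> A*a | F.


Left-recursive alternatives: A*a; non-recursive: F
Introduce A': A -> FA', A' -> *aA' | ε


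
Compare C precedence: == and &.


'==' is equality (level 6); '&' is bitwise AND (level 5)
Higher level binds tighter
'==' has higher precedence than '&'


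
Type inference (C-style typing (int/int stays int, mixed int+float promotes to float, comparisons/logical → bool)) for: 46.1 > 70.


Operand types: float > int
Rule: comparison yields bool
Result type: bool


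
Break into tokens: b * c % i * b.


Scan left to right, longest-match per lexeme
Tokens: ID(b), OP(*), ID(c), OP(%), ID(i), OP(*), ID(b)


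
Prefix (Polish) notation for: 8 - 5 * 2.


'*' binds tighter: tree is (- 8 (* 5 2))
Prefix: - 8 * 5 2


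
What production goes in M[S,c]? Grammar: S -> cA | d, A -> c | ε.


For [S, c]: 'c' ∈ FIRST(cA)
Entry: S -> cA


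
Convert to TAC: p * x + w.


Break into single-operator statements:
t1 = p * x
t2 = t1 + w


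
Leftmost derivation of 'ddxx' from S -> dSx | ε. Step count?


Derivation: S => dSx => ddSxx => ddxx
Steps: 3


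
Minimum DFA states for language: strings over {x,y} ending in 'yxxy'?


Track the longest suffix of input matching a prefix of 'yxxy': 5 classes (prefixes of length 0..4)
Minimal DFA: 5 states


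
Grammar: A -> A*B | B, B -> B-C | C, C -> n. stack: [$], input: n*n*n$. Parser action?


no handle on stack; shift 'n'
Action: shift


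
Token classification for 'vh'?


Pattern: letter/underscore followed by alphanumerics, not a keyword
Type: IDENTIFIER


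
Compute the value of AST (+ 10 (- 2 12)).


Evaluate inner: (- 2 12) = -10
Evaluate root: (+ 10 -10) = 0
Result: 0


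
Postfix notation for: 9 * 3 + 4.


Left to right (same or higher precedence on left)
Postfix: 9 3 * 4 +


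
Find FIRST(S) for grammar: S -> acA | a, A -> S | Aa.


Per alternative of S: FIRST(acA) = {a}; FIRST(a) = {a}
FIRST(S) = {a}


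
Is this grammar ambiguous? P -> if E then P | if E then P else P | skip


dangling else: 'if E then if E then skip else skip' parses two ways
Ambiguous


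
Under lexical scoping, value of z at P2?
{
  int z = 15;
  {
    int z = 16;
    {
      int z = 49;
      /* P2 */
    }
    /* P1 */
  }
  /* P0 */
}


z declared in the same block as P2
z = 49


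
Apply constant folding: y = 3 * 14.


3 * 14 = 42 at compile time
Optimized: y = 42


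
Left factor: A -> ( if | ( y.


Common prefix: '('
Factored: A -> ( A', A' -> if | y


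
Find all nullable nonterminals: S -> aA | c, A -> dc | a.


A nonterminal is nullable iff some alternative derives ε (directly, or every symbol in it is nullable)
Nullable: {}


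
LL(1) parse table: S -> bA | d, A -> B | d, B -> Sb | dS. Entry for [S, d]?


For [S, d]: 'd' ∈ FIRST(d)
Entry: S -> d


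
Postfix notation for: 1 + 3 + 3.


Left to right (same or higher precedence on left)
Postfix: 1 3 + 3 +


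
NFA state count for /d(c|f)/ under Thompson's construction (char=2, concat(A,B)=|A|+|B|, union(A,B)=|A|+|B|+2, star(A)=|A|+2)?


Syntax tree has 3 char leaf(s), 1 union(s), 0 star(s)
chars contribute 3×2 = 6; each union adds +2; each star adds +2
Total: 6 + 2 + 0 = 8 states


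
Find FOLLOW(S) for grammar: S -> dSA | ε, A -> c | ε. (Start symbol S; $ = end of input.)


$ ∈ FOLLOW(S). For each A -> αBβ: add FIRST(β)\{ε} to FOLLOW(B); if β nullable, add FOLLOW(A).
FOLLOW(S) = {$, c}


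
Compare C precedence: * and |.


'*' is multiplicative (level 10); '|' is bitwise OR (level 3)
Higher level binds tighter
'*' has higher precedence than '|'


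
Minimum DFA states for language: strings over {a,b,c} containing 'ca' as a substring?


KMP-style automaton: 2 progress states + 1 absorbing accept = 3
Minimal DFA: 3 states


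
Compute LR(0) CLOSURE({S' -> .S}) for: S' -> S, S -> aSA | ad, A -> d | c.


Start: S' -> .S
For each item with dot before a nonterminal B, add B -> .γ for every B-production
Closure: [S' -> .S, S -> .aSA, S -> .ad]


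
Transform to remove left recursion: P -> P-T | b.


Left-recursive alternatives: P-T; non-recursive: b
Introduce P': P -> bP', P' -> -TP' | ε


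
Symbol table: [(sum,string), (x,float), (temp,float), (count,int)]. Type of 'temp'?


Lookup 'temp' → type float


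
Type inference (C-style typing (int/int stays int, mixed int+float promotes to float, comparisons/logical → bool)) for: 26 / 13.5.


Operand types: int / float
Rule: mixed int/float promotes to float; int/int stays int
Result type: float


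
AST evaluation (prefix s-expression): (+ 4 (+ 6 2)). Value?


Evaluate inner: (+ 6 2) = 8
Evaluate root: (+ 4 8) = 12
Result: 12


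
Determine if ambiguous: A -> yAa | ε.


balanced y^n…a^n: each string has a unique parse
Unambiguous


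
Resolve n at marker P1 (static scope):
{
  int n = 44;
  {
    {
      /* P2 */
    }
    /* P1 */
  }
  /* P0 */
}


P1's block does not declare n; resolves to the enclosing declaration at depth 0
n = 44


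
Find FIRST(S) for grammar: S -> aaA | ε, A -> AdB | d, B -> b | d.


Per alternative of S: FIRST(aaA) = {a}; FIRST(ε) = {ε}
FIRST(S) = {a, ε}


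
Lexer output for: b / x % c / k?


Scan left to right, longest-match per lexeme
Tokens: ID(b), OP(/), ID(x), OP(%), ID(c), OP(/), ID(k)


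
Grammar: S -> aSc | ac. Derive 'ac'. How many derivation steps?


Derivation: S => ac
Steps: 1


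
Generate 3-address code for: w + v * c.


Break into single-operator statements:
t1 = v * c
t2 = w + t1


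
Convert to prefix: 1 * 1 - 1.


left-to-right (same/higher precedence on left): tree is (- (* 1 1) 1)
Prefix: - * 1 1 1


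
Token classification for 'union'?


Pattern: reserved word
Type: KEYWORD


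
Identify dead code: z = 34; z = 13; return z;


first assignment to z is overwritten before any read
Dead: 'z = 34'


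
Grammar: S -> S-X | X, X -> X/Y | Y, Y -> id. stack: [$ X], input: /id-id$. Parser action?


shift '/' to continue X -> X/Y
Action: shift


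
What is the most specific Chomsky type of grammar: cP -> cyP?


LHS has context (more than one symbol) and |LHS| ≤ |RHS|
Classification: Type 1 (Context-Sensitive)


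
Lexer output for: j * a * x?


Scan left to right, longest-match per lexeme
Tokens: ID(j), OP(*), ID(a), OP(*), ID(x)


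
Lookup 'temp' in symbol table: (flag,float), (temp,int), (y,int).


Lookup 'temp' → type int


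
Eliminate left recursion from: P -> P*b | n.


Left-recursive alternatives: P*b; non-recursive: n
Introduce P': P -> nP', P' -> *bP' | ε


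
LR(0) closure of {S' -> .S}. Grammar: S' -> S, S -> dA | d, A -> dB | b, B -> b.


Start: S' -> .S
For each item with dot before a nonterminal B, add B -> .γ for every B-production
Closure: [S' -> .S, S -> .dA, S -> .d]


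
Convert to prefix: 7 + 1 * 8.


'*' binds tighter: tree is (+ 7 (* 1 8))
Prefix: + 7 * 1 8


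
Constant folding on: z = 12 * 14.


12 * 14 = 168 at compile time
Optimized: z = 168


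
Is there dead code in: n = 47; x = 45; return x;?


n is assigned but never read
Dead: 'n = 47'


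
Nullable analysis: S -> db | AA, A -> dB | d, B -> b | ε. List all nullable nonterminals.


A nonterminal is nullable iff some alternative derives ε (directly, or every symbol in it is nullable)
Nullable: {B}


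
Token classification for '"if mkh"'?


Pattern: double-quoted sequence
Type: STRING_LITERAL


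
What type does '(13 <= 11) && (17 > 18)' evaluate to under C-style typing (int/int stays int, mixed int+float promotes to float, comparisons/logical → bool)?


Operand types: bool && bool
Rule: logical operators take bool operands and yield bool
Result type: bool


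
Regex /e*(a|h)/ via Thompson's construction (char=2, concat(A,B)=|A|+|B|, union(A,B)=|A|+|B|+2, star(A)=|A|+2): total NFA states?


Syntax tree has 3 char leaf(s), 1 union(s), 1 star(s)
chars contribute 3×2 = 6; each union adds +2; each star adds +2
Total: 6 + 2 + 2 = 10 states


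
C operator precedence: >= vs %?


'%' is multiplicative (level 10); '>=' is relational (level 7)
Higher level binds tighter
'%' has higher precedence than '>='


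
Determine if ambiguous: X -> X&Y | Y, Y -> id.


precedence layered via separate nonterminal Y: deterministic
Unambiguous


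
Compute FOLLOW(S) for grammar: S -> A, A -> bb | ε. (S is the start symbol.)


$ ∈ FOLLOW(S). For each A -> αBβ: add FIRST(β)\{ε} to FOLLOW(B); if β nullable, add FOLLOW(A).
FOLLOW(S) = {$}


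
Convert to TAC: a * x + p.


Break into single-operator statements:
t1 = a * x
t2 = t1 + p


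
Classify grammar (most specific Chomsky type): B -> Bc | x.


Left-linear: every RHS is a terminal or one nonterminal followed by a terminal
Classification: Type 3 (Regular)


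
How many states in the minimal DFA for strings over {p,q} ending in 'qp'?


Track the longest suffix of input matching a prefix of 'qp': 3 classes (prefixes of length 0..2)
Minimal DFA: 3 states


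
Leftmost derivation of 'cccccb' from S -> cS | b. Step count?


Derivation: S => cS => ccS => cccS => ccccS => cccccS => cccccb
Steps: 6


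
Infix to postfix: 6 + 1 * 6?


* has higher precedence, evaluate 1*6 first
Postfix: 6 1 6 * +


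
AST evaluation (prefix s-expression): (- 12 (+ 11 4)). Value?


Evaluate inner: (+ 11 4) = 15
Evaluate root: (- 12 15) = -3
Result: -3


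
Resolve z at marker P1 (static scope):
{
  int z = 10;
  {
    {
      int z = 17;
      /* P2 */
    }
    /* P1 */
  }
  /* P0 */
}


P1's block does not declare z; resolves to the enclosing declaration at depth 0
z = 10


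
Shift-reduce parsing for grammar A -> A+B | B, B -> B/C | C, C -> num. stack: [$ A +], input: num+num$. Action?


no handle ('A+' is not any RHS); shift 'num'
Action: shift


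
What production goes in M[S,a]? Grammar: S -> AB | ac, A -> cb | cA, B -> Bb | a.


For [S, a]: 'a' ∈ FIRST(ac)
Entry: S -> ac


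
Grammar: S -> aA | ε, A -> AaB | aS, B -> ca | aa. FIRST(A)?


Per alternative of A: FIRST(AaB) = {a}; FIRST(aS) = {a}
FIRST(A) = {a}


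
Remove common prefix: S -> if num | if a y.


Common prefix: 'if'
Factored: S -> if S', S' -> num | a y


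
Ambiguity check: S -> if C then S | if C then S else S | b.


dangling else: 'if C then if C then b else b' parses two ways
Ambiguous


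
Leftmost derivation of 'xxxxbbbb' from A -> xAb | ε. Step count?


Derivation: A => xAb => xxAbb => xxxAbbb => xxxxAbbbb => xxxxbbbb
Steps: 5


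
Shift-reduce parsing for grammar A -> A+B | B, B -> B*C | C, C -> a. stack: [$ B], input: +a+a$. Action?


lookahead ∉ {*} so B won't extend; reduce A -> B
Action: reduce (A -> B)


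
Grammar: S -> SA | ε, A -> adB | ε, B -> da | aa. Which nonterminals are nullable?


A nonterminal is nullable iff some alternative derives ε (directly, or every symbol in it is nullable)
Nullable: {A, S}


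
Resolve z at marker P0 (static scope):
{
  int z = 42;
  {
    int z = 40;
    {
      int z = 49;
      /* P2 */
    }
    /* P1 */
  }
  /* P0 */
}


z declared in the same block as P0
z = 42


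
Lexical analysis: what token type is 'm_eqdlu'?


Pattern: letter/underscore followed by alphanumerics, not a keyword
Type: IDENTIFIER


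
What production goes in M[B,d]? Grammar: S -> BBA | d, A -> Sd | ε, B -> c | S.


For [B, d]: 'd' ∈ FIRST(S)
Entry: B -> S


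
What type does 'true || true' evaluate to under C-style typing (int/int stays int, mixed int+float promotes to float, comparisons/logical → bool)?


Operand types: bool || bool
Rule: logical operators take bool operands and yield bool
Result type: bool


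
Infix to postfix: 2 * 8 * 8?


Left to right (same or higher precedence on left)
Postfix: 2 8 * 8 *


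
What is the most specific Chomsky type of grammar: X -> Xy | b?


Left-linear: every RHS is a terminal or one nonterminal followed by a terminal
Classification: Type 3 (Regular)


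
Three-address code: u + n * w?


Break into single-operator statements:
t1 = n * w
t2 = u + t1


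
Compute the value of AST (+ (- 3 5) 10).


Evaluate inner: (- 3 5) = -2
Evaluate root: (+ -2 10) = 8
Result: 8


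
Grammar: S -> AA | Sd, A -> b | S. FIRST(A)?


Per alternative of A: FIRST(b) = {b}; FIRST(S) = {b}
FIRST(A) = {b}


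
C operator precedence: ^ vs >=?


'>=' is relational (level 7); '^' is bitwise XOR (level 4)
Higher level binds tighter
'>=' has higher precedence than '^'


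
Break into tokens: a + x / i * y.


Scan left to right, longest-match per lexeme
Tokens: ID(a), OP(+), ID(x), OP(/), ID(i), OP(*), ID(y)


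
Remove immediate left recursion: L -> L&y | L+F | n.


Left-recursive alternatives: L&y, L+F; non-recursive: n
Introduce L': L -> nL', L' -> &yL' | +FL' | ε


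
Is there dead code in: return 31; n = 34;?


statement follows a return and is unreachable
Dead: 'n = 34'


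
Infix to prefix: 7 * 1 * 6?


left-to-right (same/higher precedence on left): tree is (* (* 7 1) 6)
Prefix: * * 7 1 6


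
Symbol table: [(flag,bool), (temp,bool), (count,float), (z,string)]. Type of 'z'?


Lookup 'z' → type string


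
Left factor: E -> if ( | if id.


Common prefix: 'if'
Factored: E -> if E', E' -> ( | id


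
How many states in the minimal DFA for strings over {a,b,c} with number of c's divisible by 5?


Track (count of c) mod 5: states 0..4, accept at 0
Minimal DFA: 5 states


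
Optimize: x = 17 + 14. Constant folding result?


17 + 14 = 31 at compile time
Optimized: x = 31


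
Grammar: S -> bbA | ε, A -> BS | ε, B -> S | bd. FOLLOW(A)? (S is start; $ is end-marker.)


$ ∈ FOLLOW(S). For each A -> αBβ: add FIRST(β)\{ε} to FOLLOW(B); if β nullable, add FOLLOW(A).
FOLLOW(A) = {$, b}


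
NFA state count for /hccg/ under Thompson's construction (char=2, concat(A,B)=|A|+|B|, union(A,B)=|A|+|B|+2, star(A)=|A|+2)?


Syntax tree has 4 char leaf(s), 0 union(s), 0 star(s)
chars contribute 4×2 = 8; each union adds +2; each star adds +2
Total: 8 + 0 + 0 = 8 states


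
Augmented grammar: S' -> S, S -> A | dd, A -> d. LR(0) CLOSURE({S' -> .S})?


Start: S' -> .S
For each item with dot before a nonterminal B, add B -> .γ for every B-production
Closure: [S' -> .S, S -> .A, S -> .dd, A -> .d]


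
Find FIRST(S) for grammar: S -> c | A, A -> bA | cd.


Per alternative of S: FIRST(c) = {c}; FIRST(A) = {b, c}
FIRST(S) = {b, c}


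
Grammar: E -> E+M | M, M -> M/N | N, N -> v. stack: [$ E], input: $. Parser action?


start symbol E on stack, input exhausted
Action: accept


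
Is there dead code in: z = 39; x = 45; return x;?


z is assigned but never read
Dead: 'z = 39'


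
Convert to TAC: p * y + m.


Break into single-operator statements:
t1 = p * y
t2 = t1 + m


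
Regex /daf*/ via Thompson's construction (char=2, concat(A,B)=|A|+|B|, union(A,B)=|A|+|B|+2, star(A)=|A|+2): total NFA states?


Syntax tree has 3 char leaf(s), 0 union(s), 1 star(s)
chars contribute 3×2 = 6; each union adds +2; each star adds +2
Total: 6 + 0 + 2 = 8 states


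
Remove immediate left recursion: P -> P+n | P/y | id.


Left-recursive alternatives: P+n, P/y; non-recursive: id
Introduce P': P -> idP', P' -> +nP' | /yP' | ε


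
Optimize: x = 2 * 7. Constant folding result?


2 * 7 = 14 at compile time
Optimized: x = 14


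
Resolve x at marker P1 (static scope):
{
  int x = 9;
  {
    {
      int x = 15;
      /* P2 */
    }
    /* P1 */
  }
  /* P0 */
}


P1's block does not declare x; resolves to the enclosing declaration at depth 0
x = 9


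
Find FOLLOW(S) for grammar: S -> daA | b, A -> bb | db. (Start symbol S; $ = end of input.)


$ ∈ FOLLOW(S). For each A -> αBβ: add FIRST(β)\{ε} to FOLLOW(B); if β nullable, add FOLLOW(A).
FOLLOW(S) = {$}


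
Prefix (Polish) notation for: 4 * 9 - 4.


left-to-right (same/higher precedence on left): tree is (- (* 4 9) 4)
Prefix: - * 4 9 4


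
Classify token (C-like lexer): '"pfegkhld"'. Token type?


Pattern: double-quoted sequence
Type: STRING_LITERAL


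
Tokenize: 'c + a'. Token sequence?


Scan left to right, longest-match per lexeme
Tokens: ID(c), OP(+), ID(a)


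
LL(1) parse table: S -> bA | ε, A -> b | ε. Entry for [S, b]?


For [S, b]: 'b' ∈ FIRST(bA)
Entry: S -> bA


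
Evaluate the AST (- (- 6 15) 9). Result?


Evaluate inner: (- 6 15) = -9
Evaluate root: (- -9 9) = -18
Result: -18


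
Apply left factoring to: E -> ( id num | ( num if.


Common prefix: '('
Factored: E -> ( E', E' -> id num | num if


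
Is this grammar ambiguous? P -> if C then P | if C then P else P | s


dangling else: 'if C then if C then s else s' parses two ways
Ambiguous


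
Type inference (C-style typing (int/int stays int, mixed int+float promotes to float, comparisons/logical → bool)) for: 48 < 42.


Operand types: int < int
Rule: comparison yields bool
Result type: bool


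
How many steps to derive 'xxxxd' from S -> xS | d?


Derivation: S => xS => xxS => xxxS => xxxxS => xxxxd
Steps: 5


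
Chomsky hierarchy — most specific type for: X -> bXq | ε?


Single nonterminal LHS, but b^n q^n is not regular
Classification: Type 2 (Context-Free)


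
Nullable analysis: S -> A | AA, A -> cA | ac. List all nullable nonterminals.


A nonterminal is nullable iff some alternative derives ε (directly, or every symbol in it is nullable)
Nullable: {}


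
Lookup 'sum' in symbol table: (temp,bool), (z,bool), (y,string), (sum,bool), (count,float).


Lookup 'sum' → type bool


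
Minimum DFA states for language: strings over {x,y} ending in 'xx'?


Track the longest suffix of input matching a prefix of 'xx': 3 classes (prefixes of length 0..2)
Minimal DFA: 3 states


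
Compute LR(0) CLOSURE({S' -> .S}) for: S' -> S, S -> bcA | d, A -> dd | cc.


Start: S' -> .S
For each item with dot before a nonterminal B, add B -> .γ for every B-production
Closure: [S' -> .S, S -> .bcA, S -> .d]


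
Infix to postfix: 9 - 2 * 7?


* has higher precedence, evaluate 2*7 first
Postfix: 9 2 7 * -


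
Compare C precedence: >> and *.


'*' is multiplicative (level 10); '>>' is shift (level 8)
Higher level binds tighter
'*' has higher precedence than '>>'


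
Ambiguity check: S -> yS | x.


right-linear, alternatives start with distinct terminals 'y' vs 'x': unique leftmost derivation
Unambiguous


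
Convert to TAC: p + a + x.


Break into single-operator statements:
t1 = p + a
t2 = t1 + x


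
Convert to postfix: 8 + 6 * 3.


* has higher precedence, evaluate 6*3 first
Postfix: 8 6 3 * +


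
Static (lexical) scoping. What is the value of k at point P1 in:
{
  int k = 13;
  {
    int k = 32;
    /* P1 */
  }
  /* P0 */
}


k declared in the same block as P1
k = 32


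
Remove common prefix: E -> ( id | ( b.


Common prefix: '('
Factored: E -> ( E', E' -> id | b


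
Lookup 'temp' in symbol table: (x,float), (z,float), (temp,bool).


Lookup 'temp' → type bool


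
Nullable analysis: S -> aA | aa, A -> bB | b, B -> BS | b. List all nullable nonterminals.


A nonterminal is nullable iff some alternative derives ε (directly, or every symbol in it is nullable)
Nullable: {}


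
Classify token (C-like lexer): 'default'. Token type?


Pattern: reserved word
Type: KEYWORD


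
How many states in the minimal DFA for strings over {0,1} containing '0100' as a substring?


KMP-style automaton: 4 progress states + 1 absorbing accept = 5
Minimal DFA: 5 states


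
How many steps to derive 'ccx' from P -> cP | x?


Derivation: P => cP => ccP => ccx
Steps: 3


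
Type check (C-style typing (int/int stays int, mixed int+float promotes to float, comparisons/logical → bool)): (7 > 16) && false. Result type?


Operand types: bool && bool
Rule: logical operators take bool operands and yield bool
Result type: bool


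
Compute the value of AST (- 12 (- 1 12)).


Evaluate inner: (- 1 12) = -11
Evaluate root: (- 12 -11) = 23
Result: 23


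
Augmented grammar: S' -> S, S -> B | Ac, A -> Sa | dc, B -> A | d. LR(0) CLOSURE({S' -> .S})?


Start: S' -> .S
For each item with dot before a nonterminal B, add B -> .γ for every B-production
Closure: [S' -> .S, S -> .B, S -> .Ac, B -> .A, B -> .d, A -> .Sa, A -> .dc]


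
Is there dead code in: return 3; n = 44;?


statement follows a return and is unreachable
Dead: 'n = 44'


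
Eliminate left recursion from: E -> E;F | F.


Left-recursive alternatives: E;F; non-recursive: F
Introduce E': E -> FE', E' -> ;FE' | ε


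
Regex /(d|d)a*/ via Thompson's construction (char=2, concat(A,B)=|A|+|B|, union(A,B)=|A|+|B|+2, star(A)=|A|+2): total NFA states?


Syntax tree has 3 char leaf(s), 1 union(s), 1 star(s)
chars contribute 3×2 = 6; each union adds +2; each star adds +2
Total: 6 + 2 + 2 = 10 states


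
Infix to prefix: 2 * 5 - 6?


left-to-right (same/higher precedence on left): tree is (- (* 2 5) 6)
Prefix: - * 2 5 6


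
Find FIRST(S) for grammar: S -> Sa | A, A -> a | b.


Per alternative of S: FIRST(Sa) = {a, b}; FIRST(A) = {a, b}
FIRST(S) = {a, b}


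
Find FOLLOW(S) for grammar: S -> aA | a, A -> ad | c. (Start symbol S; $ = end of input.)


$ ∈ FOLLOW(S). For each A -> αBβ: add FIRST(β)\{ε} to FOLLOW(B); if β nullable, add FOLLOW(A).
FOLLOW(S) = {$}


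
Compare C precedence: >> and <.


'>>' is shift (level 8); '<' is relational (level 7)
Higher level binds tighter
'>>' has higher precedence than '<'


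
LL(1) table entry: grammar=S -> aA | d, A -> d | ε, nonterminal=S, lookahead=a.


For [S, a]: 'a' ∈ FIRST(aA)
Entry: S -> aA


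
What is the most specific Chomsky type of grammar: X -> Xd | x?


Left-linear: every RHS is a terminal or one nonterminal followed by a terminal
Classification: Type 3 (Regular)


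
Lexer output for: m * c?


Scan left to right, longest-match per lexeme
Tokens: ID(m), OP(*), ID(c)


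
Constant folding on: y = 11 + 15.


11 + 15 = 26 at compile time
Optimized: y = 26


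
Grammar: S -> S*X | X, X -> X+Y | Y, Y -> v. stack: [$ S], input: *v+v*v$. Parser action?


shift '*' to continue S -> S*X
Action: shift


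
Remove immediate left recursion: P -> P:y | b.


Left-recursive alternatives: P:y; non-recursive: b
Introduce P': P -> bP', P' -> :yP' | ε


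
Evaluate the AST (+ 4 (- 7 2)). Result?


Evaluate inner: (- 7 2) = 5
Evaluate root: (+ 4 5) = 9
Result: 9


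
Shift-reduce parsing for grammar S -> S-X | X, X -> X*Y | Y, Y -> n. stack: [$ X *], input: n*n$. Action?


no handle; shift 'n'
Action: shift


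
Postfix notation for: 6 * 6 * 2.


Left to right (same or higher precedence on left)
Postfix: 6 6 * 2 *


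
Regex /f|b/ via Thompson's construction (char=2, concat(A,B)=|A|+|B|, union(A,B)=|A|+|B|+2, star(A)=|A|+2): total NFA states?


Syntax tree has 2 char leaf(s), 1 union(s), 0 star(s)
chars contribute 2×2 = 4; each union adds +2; each star adds +2
Total: 4 + 2 + 0 = 6 states


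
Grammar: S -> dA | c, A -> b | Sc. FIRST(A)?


Per alternative of A: FIRST(b) = {b}; FIRST(Sc) = {c, d}
FIRST(A) = {b, c, d}


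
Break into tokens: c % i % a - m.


Scan left to right, longest-match per lexeme
Tokens: ID(c), OP(%), ID(i), OP(%), ID(a), OP(-), ID(m)


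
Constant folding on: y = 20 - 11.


20 - 11 = 9 at compile time
Optimized: y = 9


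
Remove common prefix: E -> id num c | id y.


Common prefix: 'id'
Factored: E -> id E', E' -> num c | y


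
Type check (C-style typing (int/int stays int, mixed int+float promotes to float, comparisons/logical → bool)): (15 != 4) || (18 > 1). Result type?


Operand types: bool || bool
Rule: logical operators take bool operands and yield bool
Result type: bool


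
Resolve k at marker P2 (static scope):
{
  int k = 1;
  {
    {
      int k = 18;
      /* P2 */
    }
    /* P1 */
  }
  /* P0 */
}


k declared in the same block as P2
k = 18


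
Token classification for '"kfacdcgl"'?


Pattern: double-quoted sequence
Type: STRING_LITERAL


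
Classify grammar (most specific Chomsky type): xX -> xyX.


LHS has context (more than one symbol) and |LHS| ≤ |RHS|
Classification: Type 1 (Context-Sensitive)


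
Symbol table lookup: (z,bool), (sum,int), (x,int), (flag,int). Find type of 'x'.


Lookup 'x' → type int


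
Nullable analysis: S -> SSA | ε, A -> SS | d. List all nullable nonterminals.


A nonterminal is nullable iff some alternative derives ε (directly, or every symbol in it is nullable)
Nullable: {A, S}


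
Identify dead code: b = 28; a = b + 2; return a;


b is read by a's definition; a is returned
No dead code


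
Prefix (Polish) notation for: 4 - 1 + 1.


left-to-right (same/higher precedence on left): tree is (+ (- 4 1) 1)
Prefix: + - 4 1 1


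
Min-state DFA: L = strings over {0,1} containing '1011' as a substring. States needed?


KMP-style automaton: 4 progress states + 1 absorbing accept = 5
Minimal DFA: 5 states


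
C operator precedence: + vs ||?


'+' is additive (level 9); '||' is logical OR (level 1)
Higher level binds tighter
'+' has higher precedence than '||'


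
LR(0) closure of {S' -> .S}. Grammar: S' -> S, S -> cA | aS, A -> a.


Start: S' -> .S
For each item with dot before a nonterminal B, add B -> .γ for every B-production
Closure: [S' -> .S, S -> .cA, S -> .aS]


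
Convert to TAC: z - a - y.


Break into single-operator statements:
t1 = z - a
t2 = t1 - y


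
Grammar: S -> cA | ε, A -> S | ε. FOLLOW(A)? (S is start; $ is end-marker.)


$ ∈ FOLLOW(S). For each A -> αBβ: add FIRST(β)\{ε} to FOLLOW(B); if β nullable, add FOLLOW(A).
FOLLOW(A) = {$}


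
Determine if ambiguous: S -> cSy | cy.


balanced c^n…y^n: each string has a unique parse
Unambiguous


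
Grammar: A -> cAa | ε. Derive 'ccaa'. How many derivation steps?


Derivation: A => cAa => ccAaa => ccaa
Steps: 3


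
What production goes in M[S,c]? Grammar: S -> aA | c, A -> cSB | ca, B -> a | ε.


For [S, c]: 'c' ∈ FIRST(c)
Entry: S -> c


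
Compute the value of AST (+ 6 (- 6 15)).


Evaluate inner: (- 6 15) = -9
Evaluate root: (+ 6 -9) = -3
Result: -3


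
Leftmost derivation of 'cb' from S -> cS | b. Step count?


Derivation: S => cS => cb
Steps: 2


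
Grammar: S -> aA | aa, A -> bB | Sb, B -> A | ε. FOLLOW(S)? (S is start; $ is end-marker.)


$ ∈ FOLLOW(S). For each A -> αBβ: add FIRST(β)\{ε} to FOLLOW(B); if β nullable, add FOLLOW(A).
FOLLOW(S) = {$, b}


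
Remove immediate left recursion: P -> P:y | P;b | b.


Left-recursive alternatives: P:y, P;b; non-recursive: b
Introduce P': P -> bP', P' -> :yP' | ;bP' | ε


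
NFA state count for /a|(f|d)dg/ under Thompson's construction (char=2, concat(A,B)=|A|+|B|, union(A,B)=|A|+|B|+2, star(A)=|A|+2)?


Syntax tree has 5 char leaf(s), 2 union(s), 0 star(s)
chars contribute 5×2 = 10; each union adds +2; each star adds +2
Total: 10 + 4 + 0 = 14 states


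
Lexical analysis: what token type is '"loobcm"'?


Pattern: double-quoted sequence
Type: STRING_LITERAL


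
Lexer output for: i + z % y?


Scan left to right, longest-match per lexeme
Tokens: ID(i), OP(+), ID(z), OP(%), ID(y)


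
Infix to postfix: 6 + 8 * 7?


* has higher precedence, evaluate 8*7 first
Postfix: 6 8 7 * +


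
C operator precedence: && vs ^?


'^' is bitwise XOR (level 4); '&&' is logical AND (level 2)
Higher level binds tighter
'^' has higher precedence than '&&'


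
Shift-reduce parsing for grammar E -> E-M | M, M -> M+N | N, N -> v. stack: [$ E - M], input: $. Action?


handle 'E-M' on top; lookahead ∈ FOLLOW(E) = {-, $}
Action: reduce (E -> E-M)


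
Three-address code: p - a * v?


Break into single-operator statements:
t1 = a * v
t2 = p - t1


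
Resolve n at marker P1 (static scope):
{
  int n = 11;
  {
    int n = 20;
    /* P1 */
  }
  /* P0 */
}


n declared in the same block as P1
n = 20


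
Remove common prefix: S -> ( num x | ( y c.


Common prefix: '('
Factored: S -> ( S', S' -> num x | y c


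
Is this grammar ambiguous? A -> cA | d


right-linear, alternatives start with distinct terminals 'c' vs 'd': unique leftmost derivation
Unambiguous


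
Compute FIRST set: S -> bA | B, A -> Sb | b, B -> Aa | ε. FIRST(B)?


Per alternative of B: FIRST(Aa) = {b}; FIRST(ε) = {ε}
FIRST(B) = {b, ε}


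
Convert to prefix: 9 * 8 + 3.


left-to-right (same/higher precedence on left): tree is (+ (* 9 8) 3)
Prefix: + * 9 8 3


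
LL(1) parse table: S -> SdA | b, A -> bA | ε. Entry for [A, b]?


For [A, b]: 'b' ∈ FIRST(bA)
Entry: A -> bA


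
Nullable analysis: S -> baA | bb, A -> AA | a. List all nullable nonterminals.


A nonterminal is nullable iff some alternative derives ε (directly, or every symbol in it is nullable)
Nullable: {}


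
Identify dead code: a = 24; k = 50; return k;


a is assigned but never read
Dead: 'a = 24'


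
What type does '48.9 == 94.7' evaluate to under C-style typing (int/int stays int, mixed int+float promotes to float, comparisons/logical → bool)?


Operand types: float == float
Rule: comparison yields bool
Result type: bool


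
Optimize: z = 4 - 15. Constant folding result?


4 - 15 = -11 at compile time
Optimized: z = -11


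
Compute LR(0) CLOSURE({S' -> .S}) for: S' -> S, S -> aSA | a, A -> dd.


Start: S' -> .S
For each item with dot before a nonterminal B, add B -> .γ for every B-production
Closure: [S' -> .S, S -> .aSA, S -> .a]


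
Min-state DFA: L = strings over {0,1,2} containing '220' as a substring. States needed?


KMP-style automaton: 3 progress states + 1 absorbing accept = 4
Minimal DFA: 4 states


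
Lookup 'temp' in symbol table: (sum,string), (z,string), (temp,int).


Lookup 'temp' → type int


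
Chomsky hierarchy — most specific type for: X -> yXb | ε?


Single nonterminal LHS, but y^n b^n is not regular
Classification: Type 2 (Context-Free)


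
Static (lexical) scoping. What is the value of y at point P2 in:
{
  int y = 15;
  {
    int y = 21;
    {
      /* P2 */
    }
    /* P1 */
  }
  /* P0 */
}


P2's block does not declare y; resolves to the enclosing declaration at depth 1
y = 21


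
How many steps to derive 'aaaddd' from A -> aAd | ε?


Derivation: A => aAd => aaAdd => aaaAddd => aaaddd
Steps: 4


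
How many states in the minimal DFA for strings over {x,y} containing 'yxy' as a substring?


KMP-style automaton: 3 progress states + 1 absorbing accept = 4
Minimal DFA: 4 states


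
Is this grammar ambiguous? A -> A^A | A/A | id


'id^id/id' has two parse trees (no precedence encoded between ^ and /)
Ambiguous


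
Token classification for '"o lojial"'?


Pattern: double-quoted sequence
Type: STRING_LITERAL


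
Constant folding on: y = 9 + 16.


9 + 16 = 25 at compile time
Optimized: y = 25


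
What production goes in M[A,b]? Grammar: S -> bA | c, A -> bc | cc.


For [A, b]: 'b' ∈ FIRST(bc)
Entry: A -> bc


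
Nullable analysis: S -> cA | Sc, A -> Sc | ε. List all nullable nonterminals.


A nonterminal is nullable iff some alternative derives ε (directly, or every symbol in it is nullable)
Nullable: {A}


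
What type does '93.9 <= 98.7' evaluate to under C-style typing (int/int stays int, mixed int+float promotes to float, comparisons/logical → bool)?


Operand types: float <= float
Rule: comparison yields bool
Result type: bool


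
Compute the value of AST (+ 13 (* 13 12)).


Evaluate inner: (* 13 12) = 156
Evaluate root: (+ 13 156) = 169
Result: 169


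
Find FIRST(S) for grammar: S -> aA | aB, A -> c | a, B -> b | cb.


Per alternative of S: FIRST(aA) = {a}; FIRST(aB) = {a}
FIRST(S) = {a}


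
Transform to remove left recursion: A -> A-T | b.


Left-recursive alternatives: A-T; non-recursive: b
Introduce A': A -> bA', A' -> -TA' | ε


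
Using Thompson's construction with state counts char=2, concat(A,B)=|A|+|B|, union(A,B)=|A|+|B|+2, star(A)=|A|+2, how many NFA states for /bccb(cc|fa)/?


Syntax tree has 8 char leaf(s), 1 union(s), 0 star(s)
chars contribute 8×2 = 16; each union adds +2; each star adds +2
Total: 16 + 2 + 0 = 18 states


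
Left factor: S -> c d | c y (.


Common prefix: 'c'
Factored: S -> c S', S' -> d | y (


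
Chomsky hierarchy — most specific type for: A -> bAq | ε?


Single nonterminal LHS, but b^n q^n is not regular
Classification: Type 2 (Context-Free)


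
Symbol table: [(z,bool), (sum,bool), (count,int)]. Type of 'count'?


Lookup 'count' → type int


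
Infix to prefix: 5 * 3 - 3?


left-to-right (same/higher precedence on left): tree is (- (* 5 3) 3)
Prefix: - * 5 3 3


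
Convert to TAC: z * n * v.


Break into single-operator statements:
t1 = z * n
t2 = t1 * v


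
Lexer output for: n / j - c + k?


Scan left to right, longest-match per lexeme
Tokens: ID(n), OP(/), ID(j), OP(-), ID(c), OP(+), ID(k)


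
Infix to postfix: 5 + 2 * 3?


* has higher precedence, evaluate 2*3 first
Postfix: 5 2 3 * +


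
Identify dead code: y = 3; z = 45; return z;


y is assigned but never read
Dead: 'y = 3'


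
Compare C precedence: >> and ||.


'>>' is shift (level 8); '||' is logical OR (level 1)
Higher level binds tighter
'>>' has higher precedence than '||'


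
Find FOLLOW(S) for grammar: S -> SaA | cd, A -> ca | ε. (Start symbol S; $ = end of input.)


$ ∈ FOLLOW(S). For each A -> αBβ: add FIRST(β)\{ε} to FOLLOW(B); if β nullable, add FOLLOW(A).
FOLLOW(S) = {$, a}


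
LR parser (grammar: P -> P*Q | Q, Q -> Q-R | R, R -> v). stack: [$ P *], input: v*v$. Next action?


no handle ('P*' is not any RHS); shift 'v'
Action: shift


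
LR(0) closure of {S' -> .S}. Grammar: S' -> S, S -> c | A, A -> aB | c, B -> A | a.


Start: S' -> .S
For each item with dot before a nonterminal B, add B -> .γ for every B-production
Closure: [S' -> .S, S -> .c, S -> .A, A -> .aB, A -> .c]


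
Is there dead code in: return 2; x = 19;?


statement follows a return and is unreachable
Dead: 'x = 19'


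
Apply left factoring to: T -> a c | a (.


Common prefix: 'a'
Factored: T -> a T', T' -> c | (


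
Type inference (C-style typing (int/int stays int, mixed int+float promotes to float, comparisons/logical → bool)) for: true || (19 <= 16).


Operand types: bool || bool
Rule: logical operators take bool operands and yield bool
Result type: bool


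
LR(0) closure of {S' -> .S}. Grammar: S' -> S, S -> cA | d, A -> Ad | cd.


Start: S' -> .S
For each item with dot before a nonterminal B, add B -> .γ for every B-production
Closure: [S' -> .S, S -> .cA, S -> .d]


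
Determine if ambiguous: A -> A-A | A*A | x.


'x-x*x' has two parse trees (no precedence encoded between - and *)
Ambiguous


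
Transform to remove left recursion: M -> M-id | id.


Left-recursive alternatives: M-id; non-recursive: id
Introduce M': M -> idM', M' -> -idM' | ε


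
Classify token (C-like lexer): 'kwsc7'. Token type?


Pattern: letter/underscore followed by alphanumerics, not a keyword
Type: IDENTIFIER


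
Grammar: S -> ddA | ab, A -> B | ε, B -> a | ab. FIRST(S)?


Per alternative of S: FIRST(ddA) = {d}; FIRST(ab) = {a}
FIRST(S) = {a, d}


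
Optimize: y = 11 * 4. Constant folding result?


11 * 4 = 44 at compile time
Optimized: y = 44


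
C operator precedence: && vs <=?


'<=' is relational (level 7); '&&' is logical AND (level 2)
Higher level binds tighter
'<=' has higher precedence than '&&'


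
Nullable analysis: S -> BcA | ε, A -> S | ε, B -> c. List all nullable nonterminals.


A nonterminal is nullable iff some alternative derives ε (directly, or every symbol in it is nullable)
Nullable: {A, S}


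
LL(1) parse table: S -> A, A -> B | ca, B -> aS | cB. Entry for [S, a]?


For [S, a]: 'a' ∈ FIRST(A)
Entry: S -> A


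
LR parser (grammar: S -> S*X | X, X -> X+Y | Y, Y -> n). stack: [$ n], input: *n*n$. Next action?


'n' on top is the handle for Y -> n
Action: reduce (Y -> n)
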